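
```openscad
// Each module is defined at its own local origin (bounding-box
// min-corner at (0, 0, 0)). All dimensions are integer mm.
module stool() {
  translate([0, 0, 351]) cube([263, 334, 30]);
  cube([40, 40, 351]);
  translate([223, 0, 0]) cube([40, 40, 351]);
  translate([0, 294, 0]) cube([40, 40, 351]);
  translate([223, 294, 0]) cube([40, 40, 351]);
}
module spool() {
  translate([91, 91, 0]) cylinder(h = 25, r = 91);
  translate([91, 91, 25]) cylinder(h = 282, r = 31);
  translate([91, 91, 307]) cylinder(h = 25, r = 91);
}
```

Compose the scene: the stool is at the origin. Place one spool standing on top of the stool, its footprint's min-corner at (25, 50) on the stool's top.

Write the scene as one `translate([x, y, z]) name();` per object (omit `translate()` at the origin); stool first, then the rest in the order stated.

stool();
translate([25, 50, 381]) spool();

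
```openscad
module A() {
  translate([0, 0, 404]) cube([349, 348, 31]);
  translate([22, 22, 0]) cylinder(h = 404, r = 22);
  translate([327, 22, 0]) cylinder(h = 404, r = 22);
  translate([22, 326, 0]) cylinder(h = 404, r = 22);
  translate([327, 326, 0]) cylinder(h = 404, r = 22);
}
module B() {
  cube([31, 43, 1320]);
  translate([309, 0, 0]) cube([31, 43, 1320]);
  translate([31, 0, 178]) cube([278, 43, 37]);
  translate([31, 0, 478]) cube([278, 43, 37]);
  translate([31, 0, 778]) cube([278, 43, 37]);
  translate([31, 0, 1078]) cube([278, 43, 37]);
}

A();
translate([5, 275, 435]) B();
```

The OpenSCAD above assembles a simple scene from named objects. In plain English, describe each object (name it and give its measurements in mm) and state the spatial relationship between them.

A is a simple wooden stool: a rectangular seat 349 mm (x) by 348 mm (y), 31 mm thick, top face at z = 435 mm, on four round legs, each 44 mm in diameter. The legs rest on z = 0, each leg's axis is inset half a diameter from the nearest pair of seat edges (so the leg's bounding box is flush with the corner).

B is a straight ladder. Two 31×43 mm vertical rails, 1320 mm tall, stand 340 mm apart (outside-to-outside) with their front faces coplanar on the −y side. 4 rungs, each 43 mm deep and 37 mm tall, span between the inner faces of the rails, front faces flush with the rails. The lowest rung's underside is at z = 178 mm and rungs are spaced 300 mm apart (underside to underside).

The ladder is on top of the stool.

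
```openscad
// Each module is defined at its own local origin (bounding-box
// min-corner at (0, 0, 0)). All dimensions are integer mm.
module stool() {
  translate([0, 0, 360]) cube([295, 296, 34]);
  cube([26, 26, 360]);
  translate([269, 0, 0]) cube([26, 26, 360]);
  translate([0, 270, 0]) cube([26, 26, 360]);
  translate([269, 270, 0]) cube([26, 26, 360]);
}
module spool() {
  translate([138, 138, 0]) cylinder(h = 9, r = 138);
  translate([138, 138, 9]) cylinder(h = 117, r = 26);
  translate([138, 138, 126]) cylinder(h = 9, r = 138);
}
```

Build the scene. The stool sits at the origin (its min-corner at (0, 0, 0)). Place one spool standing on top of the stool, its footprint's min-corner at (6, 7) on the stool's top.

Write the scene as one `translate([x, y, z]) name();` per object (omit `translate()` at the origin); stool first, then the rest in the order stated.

stool();
translate([6, 7, 394]) spool();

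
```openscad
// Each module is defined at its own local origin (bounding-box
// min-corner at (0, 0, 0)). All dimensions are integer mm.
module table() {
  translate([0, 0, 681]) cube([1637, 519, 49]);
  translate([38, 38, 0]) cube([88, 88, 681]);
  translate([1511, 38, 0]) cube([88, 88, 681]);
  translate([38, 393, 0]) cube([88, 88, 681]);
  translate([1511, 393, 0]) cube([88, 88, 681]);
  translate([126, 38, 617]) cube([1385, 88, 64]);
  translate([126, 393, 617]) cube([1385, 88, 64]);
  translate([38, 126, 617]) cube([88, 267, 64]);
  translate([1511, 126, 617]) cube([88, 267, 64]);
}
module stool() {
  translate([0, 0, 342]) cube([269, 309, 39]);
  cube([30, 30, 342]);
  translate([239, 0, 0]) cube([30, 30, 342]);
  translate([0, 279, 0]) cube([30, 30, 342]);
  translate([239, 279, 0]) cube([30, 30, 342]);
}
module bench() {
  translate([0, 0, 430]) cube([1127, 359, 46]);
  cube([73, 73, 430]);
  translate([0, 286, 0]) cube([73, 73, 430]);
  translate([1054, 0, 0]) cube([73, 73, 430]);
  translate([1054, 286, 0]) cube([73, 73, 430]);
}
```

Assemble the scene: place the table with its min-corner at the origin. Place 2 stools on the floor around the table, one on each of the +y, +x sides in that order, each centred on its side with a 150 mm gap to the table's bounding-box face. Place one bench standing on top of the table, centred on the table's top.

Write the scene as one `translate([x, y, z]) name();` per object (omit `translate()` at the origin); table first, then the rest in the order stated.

table();
translate([684, 669, 0]) stool();
translate([1787, 105, 0]) stool();
translate([255, 80, 730]) bench();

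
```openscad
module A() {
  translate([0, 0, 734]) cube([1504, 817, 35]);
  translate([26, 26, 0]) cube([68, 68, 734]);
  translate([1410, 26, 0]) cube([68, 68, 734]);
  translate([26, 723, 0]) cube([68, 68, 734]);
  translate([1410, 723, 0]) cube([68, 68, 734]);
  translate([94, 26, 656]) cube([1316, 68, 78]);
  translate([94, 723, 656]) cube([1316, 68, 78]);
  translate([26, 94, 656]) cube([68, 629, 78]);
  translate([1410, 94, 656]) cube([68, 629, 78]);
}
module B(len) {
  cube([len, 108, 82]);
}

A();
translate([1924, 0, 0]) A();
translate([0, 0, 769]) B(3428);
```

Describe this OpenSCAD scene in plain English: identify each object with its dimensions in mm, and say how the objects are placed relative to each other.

A is a table with a 1504×817 mm rectangular top, 35 mm thick, top surface at z = 769 mm, supported by four 68×68 mm square legs, each inset 26 mm from the nearest pair of top edges, running from the floor. Four apron rails, 68 mm thick and 78 mm tall, run between adjacent legs with their top edges flush with the underside of the top and their outer faces flush with the legs' outer faces.

B is a rectangular beam 3428 mm long (x), 108 mm deep (y), 82 mm thick (z).

The beam spans the tops of two tables placed 420 mm apart, resting at z = 769 mm.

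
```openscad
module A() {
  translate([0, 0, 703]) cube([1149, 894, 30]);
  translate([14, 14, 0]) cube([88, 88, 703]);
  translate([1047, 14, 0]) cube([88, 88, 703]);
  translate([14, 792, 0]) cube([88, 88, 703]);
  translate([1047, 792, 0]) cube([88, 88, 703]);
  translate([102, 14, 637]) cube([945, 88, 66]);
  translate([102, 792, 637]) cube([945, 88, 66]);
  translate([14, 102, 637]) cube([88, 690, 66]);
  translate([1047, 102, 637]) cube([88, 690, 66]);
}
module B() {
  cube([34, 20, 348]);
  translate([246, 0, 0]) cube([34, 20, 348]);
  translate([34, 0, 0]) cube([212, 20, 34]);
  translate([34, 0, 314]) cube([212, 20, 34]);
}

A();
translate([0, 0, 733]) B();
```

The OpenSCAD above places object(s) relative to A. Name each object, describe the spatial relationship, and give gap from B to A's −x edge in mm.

The picture frame's min-x is at 0; the table's min-x is 0; gap = 0 mm.

A is a table. B is a picture frame. The picture frame is on top of the table. The gap from the picture frame to the table's −x edge is 0 mm.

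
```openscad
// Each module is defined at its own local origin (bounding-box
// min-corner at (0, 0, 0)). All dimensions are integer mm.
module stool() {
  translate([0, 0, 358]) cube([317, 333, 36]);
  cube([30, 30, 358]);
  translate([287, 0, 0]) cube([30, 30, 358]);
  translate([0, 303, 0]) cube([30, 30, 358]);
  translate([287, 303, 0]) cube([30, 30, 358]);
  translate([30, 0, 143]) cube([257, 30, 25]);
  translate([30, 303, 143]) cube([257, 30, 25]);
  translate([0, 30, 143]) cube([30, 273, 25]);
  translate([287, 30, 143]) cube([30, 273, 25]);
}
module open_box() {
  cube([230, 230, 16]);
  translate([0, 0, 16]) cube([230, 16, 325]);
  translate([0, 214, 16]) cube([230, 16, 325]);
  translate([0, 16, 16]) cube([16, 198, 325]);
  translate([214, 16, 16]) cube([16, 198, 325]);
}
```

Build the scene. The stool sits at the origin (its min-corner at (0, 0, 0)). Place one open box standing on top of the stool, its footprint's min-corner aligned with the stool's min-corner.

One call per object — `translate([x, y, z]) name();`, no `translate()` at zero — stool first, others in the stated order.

stool();
translate([0, 0, 394]) open_box();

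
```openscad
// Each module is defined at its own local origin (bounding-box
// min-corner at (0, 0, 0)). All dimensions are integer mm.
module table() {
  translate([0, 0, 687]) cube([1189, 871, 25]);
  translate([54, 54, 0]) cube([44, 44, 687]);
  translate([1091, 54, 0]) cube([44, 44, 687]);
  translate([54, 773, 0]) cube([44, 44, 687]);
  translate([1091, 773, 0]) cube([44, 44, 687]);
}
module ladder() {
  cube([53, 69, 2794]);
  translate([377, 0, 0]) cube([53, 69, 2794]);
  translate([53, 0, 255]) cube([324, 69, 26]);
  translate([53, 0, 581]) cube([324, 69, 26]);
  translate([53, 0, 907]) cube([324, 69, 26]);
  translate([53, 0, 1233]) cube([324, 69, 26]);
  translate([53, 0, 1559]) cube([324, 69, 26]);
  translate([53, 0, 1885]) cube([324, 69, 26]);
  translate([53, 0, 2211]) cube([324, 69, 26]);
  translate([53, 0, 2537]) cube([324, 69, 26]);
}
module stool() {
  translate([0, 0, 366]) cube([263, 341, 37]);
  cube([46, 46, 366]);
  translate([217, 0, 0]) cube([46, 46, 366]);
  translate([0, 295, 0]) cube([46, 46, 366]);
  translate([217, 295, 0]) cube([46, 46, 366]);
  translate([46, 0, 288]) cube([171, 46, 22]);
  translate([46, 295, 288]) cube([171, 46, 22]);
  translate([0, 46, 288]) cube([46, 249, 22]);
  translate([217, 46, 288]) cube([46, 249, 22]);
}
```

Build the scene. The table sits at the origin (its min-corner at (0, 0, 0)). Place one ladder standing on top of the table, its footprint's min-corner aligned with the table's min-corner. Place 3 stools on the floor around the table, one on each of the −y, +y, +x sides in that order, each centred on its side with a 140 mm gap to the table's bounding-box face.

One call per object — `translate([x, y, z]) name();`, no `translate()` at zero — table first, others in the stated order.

table();
translate([0, 0, 712]) ladder();
translate([463, -481, 0]) stool();
translate([463, 1011, 0]) stool();
translate([1329, 265, 0]) stool();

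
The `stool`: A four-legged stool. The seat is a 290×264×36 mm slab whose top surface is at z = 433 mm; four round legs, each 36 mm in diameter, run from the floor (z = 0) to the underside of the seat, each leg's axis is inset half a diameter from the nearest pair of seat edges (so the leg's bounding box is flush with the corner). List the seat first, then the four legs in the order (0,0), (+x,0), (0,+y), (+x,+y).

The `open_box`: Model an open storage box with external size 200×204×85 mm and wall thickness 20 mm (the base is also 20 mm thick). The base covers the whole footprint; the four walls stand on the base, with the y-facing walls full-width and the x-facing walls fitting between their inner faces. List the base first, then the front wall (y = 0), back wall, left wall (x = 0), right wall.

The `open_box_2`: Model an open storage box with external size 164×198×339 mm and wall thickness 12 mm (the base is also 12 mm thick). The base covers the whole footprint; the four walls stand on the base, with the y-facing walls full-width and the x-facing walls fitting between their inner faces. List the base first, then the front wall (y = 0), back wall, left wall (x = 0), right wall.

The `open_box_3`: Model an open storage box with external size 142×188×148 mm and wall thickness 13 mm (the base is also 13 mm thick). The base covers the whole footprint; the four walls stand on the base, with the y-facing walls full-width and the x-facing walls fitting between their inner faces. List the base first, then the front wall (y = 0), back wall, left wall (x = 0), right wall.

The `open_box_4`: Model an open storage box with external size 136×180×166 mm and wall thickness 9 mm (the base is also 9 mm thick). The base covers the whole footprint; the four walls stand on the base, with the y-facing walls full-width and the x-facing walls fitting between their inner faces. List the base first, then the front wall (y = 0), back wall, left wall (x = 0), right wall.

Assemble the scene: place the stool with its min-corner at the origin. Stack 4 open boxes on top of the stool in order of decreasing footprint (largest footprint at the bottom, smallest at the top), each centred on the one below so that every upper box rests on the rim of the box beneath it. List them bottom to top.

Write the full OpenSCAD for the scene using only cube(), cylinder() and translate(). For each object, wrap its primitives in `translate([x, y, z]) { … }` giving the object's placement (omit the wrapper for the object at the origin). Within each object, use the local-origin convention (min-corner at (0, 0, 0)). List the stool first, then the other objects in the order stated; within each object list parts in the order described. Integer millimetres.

translate([0, 0, 397]) cube([290, 264, 36]);
translate([18, 18, 0]) cylinder(h = 397, r = 18);
translate([272, 18, 0]) cylinder(h = 397, r = 18);
translate([18, 246, 0]) cylinder(h = 397, r = 18);
translate([272, 246, 0]) cylinder(h = 397, r = 18);
translate([45, 30, 433]) {
  cube([200, 204, 20]);
  translate([0, 0, 20]) cube([200, 20, 65]);
  translate([0, 184, 20]) cube([200, 20, 65]);
  translate([0, 20, 20]) cube([20, 164, 65]);
  translate([180, 20, 20]) cube([20, 164, 65]);
}
translate([63, 33, 518]) {
  cube([164, 198, 12]);
  translate([0, 0, 12]) cube([164, 12, 327]);
  translate([0, 186, 12]) cube([164, 12, 327]);
  translate([0, 12, 12]) cube([12, 174, 327]);
  translate([152, 12, 12]) cube([12, 174, 327]);
}
translate([74, 38, 857]) {
  cube([142, 188, 13]);
  translate([0, 0, 13]) cube([142, 13, 135]);
  translate([0, 175, 13]) cube([142, 13, 135]);
  translate([0, 13, 13]) cube([13, 162, 135]);
  translate([129, 13, 13]) cube([13, 162, 135]);
}
translate([77, 42, 1005]) {
  cube([136, 180, 9]);
  translate([0, 0, 9]) cube([136, 9, 157]);
  translate([0, 171, 9]) cube([136, 9, 157]);
  translate([0, 9, 9]) cube([9, 162, 157]);
  translate([127, 9, 9]) cube([9, 162, 157]);
}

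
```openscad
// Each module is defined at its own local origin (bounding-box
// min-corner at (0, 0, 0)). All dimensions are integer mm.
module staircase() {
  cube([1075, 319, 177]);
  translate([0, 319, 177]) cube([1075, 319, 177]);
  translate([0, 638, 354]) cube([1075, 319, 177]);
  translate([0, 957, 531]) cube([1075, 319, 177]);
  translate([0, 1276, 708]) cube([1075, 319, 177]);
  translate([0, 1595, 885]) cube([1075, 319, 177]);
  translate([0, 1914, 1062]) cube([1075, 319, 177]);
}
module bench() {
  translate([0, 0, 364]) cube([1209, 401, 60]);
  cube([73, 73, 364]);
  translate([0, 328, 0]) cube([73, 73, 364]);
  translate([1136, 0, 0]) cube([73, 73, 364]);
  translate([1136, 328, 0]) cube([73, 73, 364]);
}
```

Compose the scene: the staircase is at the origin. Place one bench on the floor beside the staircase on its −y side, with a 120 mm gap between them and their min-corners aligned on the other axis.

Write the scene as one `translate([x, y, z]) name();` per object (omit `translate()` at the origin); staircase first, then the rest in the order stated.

staircase();
translate([0, -521, 0]) bench();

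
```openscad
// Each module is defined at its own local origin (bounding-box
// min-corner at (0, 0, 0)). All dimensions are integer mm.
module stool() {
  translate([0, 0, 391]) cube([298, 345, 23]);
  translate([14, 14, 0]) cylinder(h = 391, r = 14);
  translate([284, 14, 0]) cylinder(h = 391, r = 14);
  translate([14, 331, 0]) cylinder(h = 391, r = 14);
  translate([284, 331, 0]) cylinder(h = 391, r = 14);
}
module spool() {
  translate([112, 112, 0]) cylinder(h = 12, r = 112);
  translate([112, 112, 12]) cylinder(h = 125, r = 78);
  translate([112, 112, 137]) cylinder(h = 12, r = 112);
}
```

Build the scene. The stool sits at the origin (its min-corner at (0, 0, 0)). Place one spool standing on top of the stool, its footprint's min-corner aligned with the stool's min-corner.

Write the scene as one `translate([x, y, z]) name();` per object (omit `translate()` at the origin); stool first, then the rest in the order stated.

stool();
translate([0, 0, 414]) spool();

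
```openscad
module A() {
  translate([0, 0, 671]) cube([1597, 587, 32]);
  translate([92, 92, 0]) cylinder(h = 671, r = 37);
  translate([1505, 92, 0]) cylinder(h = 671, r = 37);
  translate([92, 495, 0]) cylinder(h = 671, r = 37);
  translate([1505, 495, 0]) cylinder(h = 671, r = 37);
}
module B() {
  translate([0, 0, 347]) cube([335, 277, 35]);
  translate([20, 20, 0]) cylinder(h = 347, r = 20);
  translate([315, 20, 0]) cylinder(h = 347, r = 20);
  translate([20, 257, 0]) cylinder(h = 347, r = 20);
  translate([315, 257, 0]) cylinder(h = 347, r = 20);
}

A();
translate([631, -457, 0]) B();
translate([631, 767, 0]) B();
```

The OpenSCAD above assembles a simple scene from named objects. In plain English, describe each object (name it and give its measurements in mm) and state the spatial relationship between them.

A is a rectangular dining table. The top is 1597×587×32 mm with its upper surface at z = 703 mm. It stands on four round legs of 74 mm diameter, each leg's bounding box inset 55 mm from the nearest pair of top edges, running from the floor to the underside of the top.

B is a simple wooden stool: a rectangular seat 335 mm (x) by 277 mm (y), 35 mm thick, top face at z = 382 mm, on four round legs, each 40 mm in diameter. The legs rest on z = 0, each leg's axis is inset half a diameter from the nearest pair of seat edges (so the leg's bounding box is flush with the corner).

Two stools sit around the table at the −y, +y sides.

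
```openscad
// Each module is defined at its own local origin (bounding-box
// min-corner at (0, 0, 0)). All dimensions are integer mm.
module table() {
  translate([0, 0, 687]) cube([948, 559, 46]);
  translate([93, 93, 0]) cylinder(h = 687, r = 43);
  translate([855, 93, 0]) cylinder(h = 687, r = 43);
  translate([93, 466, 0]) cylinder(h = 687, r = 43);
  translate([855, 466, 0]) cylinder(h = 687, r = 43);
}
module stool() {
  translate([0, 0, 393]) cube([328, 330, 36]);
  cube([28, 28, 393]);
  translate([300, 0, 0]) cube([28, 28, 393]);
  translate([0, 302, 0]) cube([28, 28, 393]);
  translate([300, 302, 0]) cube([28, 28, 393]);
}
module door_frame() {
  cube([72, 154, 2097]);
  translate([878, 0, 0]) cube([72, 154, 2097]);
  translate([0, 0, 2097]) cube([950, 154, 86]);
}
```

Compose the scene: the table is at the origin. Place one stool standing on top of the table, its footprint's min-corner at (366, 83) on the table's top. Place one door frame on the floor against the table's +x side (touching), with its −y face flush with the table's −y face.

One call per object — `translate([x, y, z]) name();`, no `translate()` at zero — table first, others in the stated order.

table();
translate([366, 83, 733]) stool();
translate([948, 0, 0]) door_frame();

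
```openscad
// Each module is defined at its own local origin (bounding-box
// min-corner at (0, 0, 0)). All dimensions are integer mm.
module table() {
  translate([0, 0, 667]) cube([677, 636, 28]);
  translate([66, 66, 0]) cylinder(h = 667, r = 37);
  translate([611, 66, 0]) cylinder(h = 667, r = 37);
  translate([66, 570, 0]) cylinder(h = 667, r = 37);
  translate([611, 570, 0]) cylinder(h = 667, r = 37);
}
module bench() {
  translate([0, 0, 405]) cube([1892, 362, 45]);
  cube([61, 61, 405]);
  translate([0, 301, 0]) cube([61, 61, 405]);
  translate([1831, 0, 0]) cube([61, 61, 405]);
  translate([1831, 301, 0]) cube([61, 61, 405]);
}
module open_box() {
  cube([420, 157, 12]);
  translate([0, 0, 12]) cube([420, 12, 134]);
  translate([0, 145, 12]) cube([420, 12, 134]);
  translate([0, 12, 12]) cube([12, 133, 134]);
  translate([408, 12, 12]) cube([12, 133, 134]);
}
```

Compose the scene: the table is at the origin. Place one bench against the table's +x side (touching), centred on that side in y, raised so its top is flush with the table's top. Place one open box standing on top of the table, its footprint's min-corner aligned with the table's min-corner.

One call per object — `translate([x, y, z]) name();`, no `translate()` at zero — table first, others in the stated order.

table();
translate([677, 137, 245]) bench();
translate([0, 0, 695]) open_box();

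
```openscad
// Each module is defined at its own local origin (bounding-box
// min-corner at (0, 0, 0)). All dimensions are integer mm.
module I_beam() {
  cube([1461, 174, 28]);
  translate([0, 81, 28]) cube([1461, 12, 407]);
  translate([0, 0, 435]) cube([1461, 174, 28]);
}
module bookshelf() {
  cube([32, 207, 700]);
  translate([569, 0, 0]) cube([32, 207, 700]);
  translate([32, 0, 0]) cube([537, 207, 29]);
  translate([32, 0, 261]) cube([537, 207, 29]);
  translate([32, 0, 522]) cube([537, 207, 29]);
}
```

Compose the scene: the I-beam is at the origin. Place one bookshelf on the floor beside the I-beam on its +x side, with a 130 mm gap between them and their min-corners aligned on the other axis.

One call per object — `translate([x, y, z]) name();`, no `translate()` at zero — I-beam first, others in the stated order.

I_beam();
translate([1591, 0, 0]) bookshelf();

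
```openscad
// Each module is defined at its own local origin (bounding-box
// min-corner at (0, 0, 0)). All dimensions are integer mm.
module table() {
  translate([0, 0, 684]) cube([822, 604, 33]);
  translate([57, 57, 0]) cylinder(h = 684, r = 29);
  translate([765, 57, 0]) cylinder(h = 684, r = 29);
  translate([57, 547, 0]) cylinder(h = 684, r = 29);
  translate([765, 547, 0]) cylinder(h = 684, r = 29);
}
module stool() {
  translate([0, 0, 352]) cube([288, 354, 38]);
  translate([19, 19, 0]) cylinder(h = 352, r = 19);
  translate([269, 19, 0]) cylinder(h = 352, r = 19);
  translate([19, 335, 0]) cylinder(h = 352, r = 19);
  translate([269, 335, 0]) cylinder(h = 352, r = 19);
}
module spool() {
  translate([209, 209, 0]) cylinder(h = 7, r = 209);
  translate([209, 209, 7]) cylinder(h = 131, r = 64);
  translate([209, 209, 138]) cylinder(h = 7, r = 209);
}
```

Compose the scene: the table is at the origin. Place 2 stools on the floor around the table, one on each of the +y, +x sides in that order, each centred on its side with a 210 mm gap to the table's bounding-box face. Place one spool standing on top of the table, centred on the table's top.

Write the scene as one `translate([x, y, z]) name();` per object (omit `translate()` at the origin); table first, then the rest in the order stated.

table();
translate([267, 814, 0]) stool();
translate([1032, 125, 0]) stool();
translate([202, 93, 717]) spool();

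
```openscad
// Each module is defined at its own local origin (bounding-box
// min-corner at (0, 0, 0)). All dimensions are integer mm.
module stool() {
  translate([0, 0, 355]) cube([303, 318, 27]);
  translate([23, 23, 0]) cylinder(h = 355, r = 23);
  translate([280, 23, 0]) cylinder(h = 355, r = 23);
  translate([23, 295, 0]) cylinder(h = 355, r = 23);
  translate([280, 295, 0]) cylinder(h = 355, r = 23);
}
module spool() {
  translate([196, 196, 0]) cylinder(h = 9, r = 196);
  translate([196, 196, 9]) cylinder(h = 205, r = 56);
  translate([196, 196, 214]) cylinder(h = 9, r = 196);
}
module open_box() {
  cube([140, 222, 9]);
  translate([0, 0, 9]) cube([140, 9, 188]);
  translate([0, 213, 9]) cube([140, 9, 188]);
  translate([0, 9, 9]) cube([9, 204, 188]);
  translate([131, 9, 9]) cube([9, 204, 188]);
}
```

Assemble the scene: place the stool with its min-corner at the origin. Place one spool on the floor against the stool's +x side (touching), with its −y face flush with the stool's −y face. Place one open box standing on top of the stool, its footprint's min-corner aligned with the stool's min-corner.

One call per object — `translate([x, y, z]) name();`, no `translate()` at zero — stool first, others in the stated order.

stool();
translate([303, 0, 0]) spool();
translate([0, 0, 382]) open_box();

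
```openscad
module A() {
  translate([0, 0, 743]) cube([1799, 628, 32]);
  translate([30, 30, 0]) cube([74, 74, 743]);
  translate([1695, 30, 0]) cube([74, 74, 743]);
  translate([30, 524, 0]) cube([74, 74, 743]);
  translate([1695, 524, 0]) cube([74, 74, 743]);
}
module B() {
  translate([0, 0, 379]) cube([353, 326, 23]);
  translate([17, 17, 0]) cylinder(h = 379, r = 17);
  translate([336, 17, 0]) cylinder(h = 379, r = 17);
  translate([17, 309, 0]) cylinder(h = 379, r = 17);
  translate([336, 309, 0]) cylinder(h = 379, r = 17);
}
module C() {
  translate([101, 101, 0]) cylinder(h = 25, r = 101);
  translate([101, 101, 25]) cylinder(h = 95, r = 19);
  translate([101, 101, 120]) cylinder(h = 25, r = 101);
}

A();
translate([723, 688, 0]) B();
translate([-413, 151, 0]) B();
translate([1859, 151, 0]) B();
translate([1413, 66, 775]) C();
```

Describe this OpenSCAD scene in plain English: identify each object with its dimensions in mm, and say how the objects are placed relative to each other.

A is a table: top 1799 mm (x) × 628 mm (y), 32 mm thick, upper face at z = 775 mm, on four 74×74 mm square legs, each inset 30 mm from the nearest pair of top edges, running from z = 0 to the bottom of the top.

B is a four-legged stool. The seat is a 353×326×23 mm slab whose top surface is at z = 402 mm; four round legs, each 34 mm in diameter, run from the floor (z = 0) to the underside of the seat, each leg's axis is inset half a diameter from the nearest pair of seat edges (so the leg's bounding box is flush with the corner).

C is a spool: two coaxial disc flanges of radius 101 mm and thickness 25 mm, joined by a core cylinder of radius 19 mm and height 95 mm. The lower flange rests on z = 0 and the three cylinders share a vertical axis.

Three stools sit around the table at the +y, −x, +x sides. The spool is on top of the table.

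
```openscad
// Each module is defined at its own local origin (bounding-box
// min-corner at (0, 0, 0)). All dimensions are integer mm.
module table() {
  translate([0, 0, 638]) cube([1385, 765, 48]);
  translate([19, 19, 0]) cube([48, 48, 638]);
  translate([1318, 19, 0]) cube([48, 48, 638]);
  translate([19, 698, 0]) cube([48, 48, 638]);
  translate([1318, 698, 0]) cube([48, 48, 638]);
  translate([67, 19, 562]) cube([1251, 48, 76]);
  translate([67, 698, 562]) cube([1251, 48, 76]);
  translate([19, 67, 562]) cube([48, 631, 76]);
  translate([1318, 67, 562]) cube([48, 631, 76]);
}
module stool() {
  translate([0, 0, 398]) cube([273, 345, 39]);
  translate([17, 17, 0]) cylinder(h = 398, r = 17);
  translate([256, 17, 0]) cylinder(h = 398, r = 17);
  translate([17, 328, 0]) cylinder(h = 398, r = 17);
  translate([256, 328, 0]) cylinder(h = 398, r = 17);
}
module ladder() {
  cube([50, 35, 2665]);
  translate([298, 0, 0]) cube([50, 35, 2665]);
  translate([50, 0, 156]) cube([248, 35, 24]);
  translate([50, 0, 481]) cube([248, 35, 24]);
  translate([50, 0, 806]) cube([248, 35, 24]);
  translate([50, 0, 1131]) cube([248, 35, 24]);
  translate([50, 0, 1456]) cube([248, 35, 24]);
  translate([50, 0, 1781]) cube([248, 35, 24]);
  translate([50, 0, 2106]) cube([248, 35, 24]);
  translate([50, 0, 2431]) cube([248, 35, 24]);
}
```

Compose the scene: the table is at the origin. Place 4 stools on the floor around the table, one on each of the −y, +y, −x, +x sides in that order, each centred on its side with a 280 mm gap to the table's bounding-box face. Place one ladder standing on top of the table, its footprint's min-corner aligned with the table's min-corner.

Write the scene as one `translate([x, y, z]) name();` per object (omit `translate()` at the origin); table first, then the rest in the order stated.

table();
translate([556, -625, 0]) stool();
translate([556, 1045, 0]) stool();
translate([-553, 210, 0]) stool();
translate([1665, 210, 0]) stool();
translate([0, 0, 686]) ladder();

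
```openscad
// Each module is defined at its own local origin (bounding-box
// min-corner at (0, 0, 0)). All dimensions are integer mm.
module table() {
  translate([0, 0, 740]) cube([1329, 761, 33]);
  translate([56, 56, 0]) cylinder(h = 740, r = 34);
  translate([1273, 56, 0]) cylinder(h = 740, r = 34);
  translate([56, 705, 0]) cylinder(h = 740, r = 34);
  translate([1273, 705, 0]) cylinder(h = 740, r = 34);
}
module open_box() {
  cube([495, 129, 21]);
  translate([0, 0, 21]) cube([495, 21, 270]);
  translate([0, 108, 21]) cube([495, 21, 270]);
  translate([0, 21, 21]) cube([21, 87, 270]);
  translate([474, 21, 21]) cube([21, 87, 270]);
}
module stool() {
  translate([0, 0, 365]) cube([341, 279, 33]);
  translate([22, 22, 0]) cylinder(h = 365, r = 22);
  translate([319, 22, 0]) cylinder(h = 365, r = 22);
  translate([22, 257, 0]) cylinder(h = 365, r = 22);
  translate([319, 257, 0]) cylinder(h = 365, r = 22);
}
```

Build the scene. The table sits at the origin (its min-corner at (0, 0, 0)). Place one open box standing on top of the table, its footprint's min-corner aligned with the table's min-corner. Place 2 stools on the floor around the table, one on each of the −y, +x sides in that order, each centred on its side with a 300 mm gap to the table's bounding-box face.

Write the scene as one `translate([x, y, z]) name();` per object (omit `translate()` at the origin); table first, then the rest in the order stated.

table();
translate([0, 0, 773]) open_box();
translate([494, -579, 0]) stool();
translate([1629, 241, 0]) stool();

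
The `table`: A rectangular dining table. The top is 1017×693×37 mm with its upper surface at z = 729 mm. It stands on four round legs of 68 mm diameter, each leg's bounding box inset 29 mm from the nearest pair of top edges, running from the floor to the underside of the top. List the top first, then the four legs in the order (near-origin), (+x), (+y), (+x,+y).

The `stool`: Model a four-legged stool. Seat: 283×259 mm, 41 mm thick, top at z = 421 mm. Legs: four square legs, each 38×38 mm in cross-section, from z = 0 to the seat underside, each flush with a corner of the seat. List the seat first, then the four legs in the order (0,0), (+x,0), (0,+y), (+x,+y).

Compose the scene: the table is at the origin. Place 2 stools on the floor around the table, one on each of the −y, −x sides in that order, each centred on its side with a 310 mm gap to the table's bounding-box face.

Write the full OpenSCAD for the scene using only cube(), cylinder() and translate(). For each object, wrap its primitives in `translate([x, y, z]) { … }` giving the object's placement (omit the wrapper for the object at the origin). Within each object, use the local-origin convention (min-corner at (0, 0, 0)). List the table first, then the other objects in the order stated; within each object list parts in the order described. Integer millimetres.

translate([0, 0, 692]) cube([1017, 693, 37]);
translate([63, 63, 0]) cylinder(h = 692, r = 34);
translate([954, 63, 0]) cylinder(h = 692, r = 34);
translate([63, 630, 0]) cylinder(h = 692, r = 34);
translate([954, 630, 0]) cylinder(h = 692, r = 34);
translate([367, -569, 0]) {
  translate([0, 0, 380]) cube([283, 259, 41]);
  cube([38, 38, 380]);
  translate([245, 0, 0]) cube([38, 38, 380]);
  translate([0, 221, 0]) cube([38, 38, 380]);
  translate([245, 221, 0]) cube([38, 38, 380]);
}
translate([-593, 217, 0]) {
  translate([0, 0, 380]) cube([283, 259, 41]);
  cube([38, 38, 380]);
  translate([245, 0, 0]) cube([38, 38, 380]);
  translate([0, 221, 0]) cube([38, 38, 380]);
  translate([245, 221, 0]) cube([38, 38, 380]);
}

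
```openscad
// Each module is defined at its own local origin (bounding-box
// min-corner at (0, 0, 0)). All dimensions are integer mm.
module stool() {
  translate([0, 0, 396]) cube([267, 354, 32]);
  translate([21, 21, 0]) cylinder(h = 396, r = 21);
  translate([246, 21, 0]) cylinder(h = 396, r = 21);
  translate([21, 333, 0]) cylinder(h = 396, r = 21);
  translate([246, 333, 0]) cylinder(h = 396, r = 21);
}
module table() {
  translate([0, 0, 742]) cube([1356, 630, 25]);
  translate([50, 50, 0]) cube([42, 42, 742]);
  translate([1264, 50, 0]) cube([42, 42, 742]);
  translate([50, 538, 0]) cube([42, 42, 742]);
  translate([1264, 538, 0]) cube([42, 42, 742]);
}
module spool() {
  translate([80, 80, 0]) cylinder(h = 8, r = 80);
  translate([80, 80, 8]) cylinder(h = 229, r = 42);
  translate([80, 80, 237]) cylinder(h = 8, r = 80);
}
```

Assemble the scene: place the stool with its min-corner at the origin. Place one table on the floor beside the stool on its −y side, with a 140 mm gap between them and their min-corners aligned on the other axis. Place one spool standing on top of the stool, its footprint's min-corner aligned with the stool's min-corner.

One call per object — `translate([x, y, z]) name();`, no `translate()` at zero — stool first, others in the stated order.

stool();
translate([0, -770, 0]) table();
translate([0, 0, 428]) spool();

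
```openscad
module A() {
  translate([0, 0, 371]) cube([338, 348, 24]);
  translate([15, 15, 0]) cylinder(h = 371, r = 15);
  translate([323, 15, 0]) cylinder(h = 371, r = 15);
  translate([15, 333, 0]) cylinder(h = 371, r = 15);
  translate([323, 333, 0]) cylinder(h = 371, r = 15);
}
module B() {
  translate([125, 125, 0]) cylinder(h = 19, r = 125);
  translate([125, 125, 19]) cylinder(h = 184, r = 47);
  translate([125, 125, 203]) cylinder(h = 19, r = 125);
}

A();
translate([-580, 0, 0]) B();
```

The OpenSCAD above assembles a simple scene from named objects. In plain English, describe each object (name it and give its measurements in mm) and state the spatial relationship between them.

A is a four-legged stool. The seat is a 338×348×24 mm slab whose top surface is at z = 395 mm; four round legs, each 30 mm in diameter, run from the floor (z = 0) to the underside of the seat, each leg's axis is inset half a diameter from the nearest pair of seat edges (so the leg's bounding box is flush with the corner).

B is a spool: two coaxial disc flanges of radius 125 mm and thickness 19 mm, joined by a core cylinder of radius 47 mm and height 184 mm. The lower flange rests on z = 0 and the three cylinders share a vertical axis.

The spool is on the floor beside the stool on its −x side.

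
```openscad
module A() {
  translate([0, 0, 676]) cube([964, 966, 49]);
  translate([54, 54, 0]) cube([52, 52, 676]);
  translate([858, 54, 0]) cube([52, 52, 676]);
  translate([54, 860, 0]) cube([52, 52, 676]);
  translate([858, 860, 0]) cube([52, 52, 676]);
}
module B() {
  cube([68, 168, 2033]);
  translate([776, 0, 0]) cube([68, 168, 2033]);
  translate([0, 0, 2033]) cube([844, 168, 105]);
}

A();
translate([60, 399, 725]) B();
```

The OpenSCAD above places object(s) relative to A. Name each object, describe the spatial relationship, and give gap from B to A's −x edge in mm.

A is a table. B is a door frame. The door frame is on top of the table, centred. The gap from the door frame to the table's −x edge is 60 mm.

The door frame's min-x is at 60; the table's min-x is 0; gap = 60 mm.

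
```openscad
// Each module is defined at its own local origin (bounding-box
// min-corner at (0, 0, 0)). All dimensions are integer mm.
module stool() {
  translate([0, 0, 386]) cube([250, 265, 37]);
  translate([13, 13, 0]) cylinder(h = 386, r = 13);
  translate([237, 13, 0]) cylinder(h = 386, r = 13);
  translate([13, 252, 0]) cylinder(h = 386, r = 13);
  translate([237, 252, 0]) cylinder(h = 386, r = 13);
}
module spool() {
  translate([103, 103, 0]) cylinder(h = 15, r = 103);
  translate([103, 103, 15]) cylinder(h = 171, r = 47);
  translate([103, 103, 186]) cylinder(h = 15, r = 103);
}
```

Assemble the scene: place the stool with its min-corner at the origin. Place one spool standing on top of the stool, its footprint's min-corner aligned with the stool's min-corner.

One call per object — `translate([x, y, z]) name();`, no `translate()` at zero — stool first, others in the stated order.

stool();
translate([0, 0, 423]) spool();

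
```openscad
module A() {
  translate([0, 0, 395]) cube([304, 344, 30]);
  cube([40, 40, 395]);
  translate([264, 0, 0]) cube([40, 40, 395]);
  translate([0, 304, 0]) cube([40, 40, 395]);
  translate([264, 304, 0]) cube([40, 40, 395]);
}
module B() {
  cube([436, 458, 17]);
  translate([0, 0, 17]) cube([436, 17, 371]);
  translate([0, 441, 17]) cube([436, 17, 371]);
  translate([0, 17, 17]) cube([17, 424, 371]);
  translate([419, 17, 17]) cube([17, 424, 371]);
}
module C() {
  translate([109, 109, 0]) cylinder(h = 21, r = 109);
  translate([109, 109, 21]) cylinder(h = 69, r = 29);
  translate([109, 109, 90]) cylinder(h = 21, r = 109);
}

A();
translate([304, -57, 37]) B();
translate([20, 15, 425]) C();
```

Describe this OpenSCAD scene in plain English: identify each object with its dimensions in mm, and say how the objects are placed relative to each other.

A is a four-legged stool. The seat is a 304×344×30 mm slab whose top surface is at z = 425 mm; four square legs, each 40×40 mm in cross-section, run from the floor (z = 0) to the underside of the seat, each flush with a corner of the seat.

B is an open-topped rectangular box: outside dimensions 436×458×388 mm, with a uniform wall and base thickness of 17 mm. The base is a full 436×458 slab on the floor; four walls sit on top of the base. The front and back walls (the −y and +y sides) span the full width; the two side walls fit between them.

C is a spool: two coaxial disc flanges of radius 109 mm and thickness 21 mm, joined by a core cylinder of radius 29 mm and height 69 mm. The lower flange rests on z = 0 and the three cylinders share a vertical axis.

The open box is beside the stool with their tops flush at z = 425. The spool is on top of the stool.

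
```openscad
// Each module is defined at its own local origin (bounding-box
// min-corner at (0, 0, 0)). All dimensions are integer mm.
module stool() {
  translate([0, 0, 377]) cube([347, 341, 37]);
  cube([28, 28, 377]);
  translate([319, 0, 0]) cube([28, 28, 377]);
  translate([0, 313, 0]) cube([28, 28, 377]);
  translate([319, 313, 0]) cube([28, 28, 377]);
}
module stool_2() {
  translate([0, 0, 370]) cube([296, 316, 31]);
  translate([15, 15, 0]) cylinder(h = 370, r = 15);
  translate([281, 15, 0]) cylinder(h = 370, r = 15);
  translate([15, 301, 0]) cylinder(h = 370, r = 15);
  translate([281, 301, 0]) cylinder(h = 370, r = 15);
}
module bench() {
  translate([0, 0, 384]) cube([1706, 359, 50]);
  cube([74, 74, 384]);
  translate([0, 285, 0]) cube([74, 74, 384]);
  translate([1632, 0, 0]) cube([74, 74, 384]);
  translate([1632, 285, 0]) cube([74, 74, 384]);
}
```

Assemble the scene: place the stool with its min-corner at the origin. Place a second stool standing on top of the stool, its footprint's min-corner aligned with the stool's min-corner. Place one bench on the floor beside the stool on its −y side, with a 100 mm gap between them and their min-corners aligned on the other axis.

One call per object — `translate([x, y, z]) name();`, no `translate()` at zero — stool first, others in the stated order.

stool();
translate([0, 0, 414]) stool_2();
translate([0, -459, 0]) bench();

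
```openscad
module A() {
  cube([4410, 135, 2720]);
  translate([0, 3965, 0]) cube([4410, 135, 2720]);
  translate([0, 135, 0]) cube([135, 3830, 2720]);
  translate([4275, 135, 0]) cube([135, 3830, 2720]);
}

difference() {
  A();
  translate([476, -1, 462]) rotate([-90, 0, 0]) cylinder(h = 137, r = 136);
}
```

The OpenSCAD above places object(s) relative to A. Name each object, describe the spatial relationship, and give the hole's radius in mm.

The subtracted cylinder has r = 136 mm.

A is a house frame. The house frame has a circular hole through its front wall. The hole's radius is 136 mm.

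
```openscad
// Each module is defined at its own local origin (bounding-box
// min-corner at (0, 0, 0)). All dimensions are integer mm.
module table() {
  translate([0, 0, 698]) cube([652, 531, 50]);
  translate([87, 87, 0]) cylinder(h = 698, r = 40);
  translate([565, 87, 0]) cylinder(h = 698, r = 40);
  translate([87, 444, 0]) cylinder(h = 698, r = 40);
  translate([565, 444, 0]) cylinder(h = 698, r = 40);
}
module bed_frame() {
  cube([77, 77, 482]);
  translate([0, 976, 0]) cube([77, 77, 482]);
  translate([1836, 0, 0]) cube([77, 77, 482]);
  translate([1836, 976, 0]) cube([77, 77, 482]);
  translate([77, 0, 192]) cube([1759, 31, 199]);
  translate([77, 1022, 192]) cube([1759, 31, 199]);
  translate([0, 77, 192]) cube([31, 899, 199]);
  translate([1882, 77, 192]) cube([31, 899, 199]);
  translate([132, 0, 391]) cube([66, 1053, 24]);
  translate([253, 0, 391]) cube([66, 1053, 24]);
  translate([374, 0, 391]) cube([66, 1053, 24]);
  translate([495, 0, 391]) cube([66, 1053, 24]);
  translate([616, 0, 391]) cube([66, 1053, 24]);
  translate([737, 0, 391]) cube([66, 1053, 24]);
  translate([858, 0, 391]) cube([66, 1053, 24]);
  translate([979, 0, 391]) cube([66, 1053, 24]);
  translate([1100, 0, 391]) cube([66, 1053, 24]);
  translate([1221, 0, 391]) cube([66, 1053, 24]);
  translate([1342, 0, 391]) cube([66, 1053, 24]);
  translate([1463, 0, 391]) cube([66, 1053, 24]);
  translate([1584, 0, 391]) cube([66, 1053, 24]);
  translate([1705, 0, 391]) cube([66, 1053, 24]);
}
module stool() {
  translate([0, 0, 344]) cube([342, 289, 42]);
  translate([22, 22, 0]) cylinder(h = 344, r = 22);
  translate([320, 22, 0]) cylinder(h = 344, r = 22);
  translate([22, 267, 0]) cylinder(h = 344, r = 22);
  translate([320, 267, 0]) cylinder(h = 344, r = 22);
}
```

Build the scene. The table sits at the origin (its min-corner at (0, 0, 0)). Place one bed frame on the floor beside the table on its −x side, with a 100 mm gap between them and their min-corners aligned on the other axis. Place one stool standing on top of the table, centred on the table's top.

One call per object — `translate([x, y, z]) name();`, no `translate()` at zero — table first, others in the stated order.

table();
translate([-2013, 0, 0]) bed_frame();
translate([155, 121, 748]) stool();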